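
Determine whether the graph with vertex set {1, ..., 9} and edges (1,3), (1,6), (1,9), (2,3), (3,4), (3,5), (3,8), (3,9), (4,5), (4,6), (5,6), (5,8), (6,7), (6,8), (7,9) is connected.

Step 1: Build adjacency list from edges:
  1: 3, 6, 9
  2: 3
  3: 1, 2, 4, 5, 8, 9
  4: 3, 5, 6
  5: 3, 4, 6, 8
  6: 1, 4, 5, 7, 8
  7: 6, 9
  8: 3, 5, 6
  9: 1, 3, 7

Step 2: Run BFS/DFS from vertex 1:
  Visited: {1, 3, 6, 9, 2, 4, 5, 8, 7}
  Reached 9 of 9 vertices

Step 3: All 9 vertices reached from vertex 1, so the graph is connected.
Answer: Yes, the graph is connected.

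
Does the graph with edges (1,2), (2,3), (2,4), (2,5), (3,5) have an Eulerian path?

Step 1: Find the degree of each vertex:
  deg(1) = 1
  deg(2) = 4
  deg(3) = 2
  deg(4) = 1
  deg(5) = 2

Step 2: Count vertices with odd degree:
  Odd-degree vertices: 1, 4 (2 total)

Step 3: Apply Euler's theorem:
  - Eulerian circuit exists iff graph is connected and all vertices have even degree
  - Eulerian path exists iff graph is connected and has 0 or 2 odd-degree vertices

Graph is connected with exactly 2 odd-degree vertices (1, 4).
Eulerian path exists (starting and ending at the odd-degree vertices), but no Eulerian circuit.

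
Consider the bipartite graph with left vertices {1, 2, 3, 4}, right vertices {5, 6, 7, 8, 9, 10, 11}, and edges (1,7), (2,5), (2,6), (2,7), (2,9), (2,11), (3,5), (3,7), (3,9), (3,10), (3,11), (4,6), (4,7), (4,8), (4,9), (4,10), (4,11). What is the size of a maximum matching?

Step 1: List the neighbors of each left vertex:
  1: 7
  2: 5, 6, 7, 9, 11
  3: 5, 7, 9, 10, 11
  4: 6, 7, 8, 9, 10, 11

Step 2: Greedily match left vertices, then look for augmenting paths:
  Match 1 -- 7
  Match 2 -- 5
  Match 3 -- 9
  Match 4 -- 6
  No augmenting path remains.

Step 3: Verify this is maximum:
  Matching size 4 = min(|L|, |R|) = min(4, 7), which is an upper bound, so this matching is maximum.

Maximum matching: {(1,7), (2,5), (3,9), (4,6)}
Size: 4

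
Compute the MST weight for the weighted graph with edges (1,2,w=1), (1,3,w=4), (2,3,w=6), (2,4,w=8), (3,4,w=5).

Apply Kruskal's algorithm (sort edges by weight, add if no cycle):

Sorted edges by weight:
  (1,2) w=1
  (1,3) w=4
  (3,4) w=5
  (2,3) w=6
  (2,4) w=8

Add edge (1,2) w=1 -- no cycle. Running total: 1
Add edge (1,3) w=4 -- no cycle. Running total: 5
Add edge (3,4) w=5 -- no cycle. Running total: 10

MST edges: (1,2,w=1), (1,3,w=4), (3,4,w=5)
Total MST weight: 1 + 4 + 5 = 10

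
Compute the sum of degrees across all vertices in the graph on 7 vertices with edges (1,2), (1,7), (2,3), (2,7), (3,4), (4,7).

Step 1: Count edges incident to each vertex:
  deg(1) = 2 (neighbors: 2, 7)
  deg(2) = 3 (neighbors: 1, 3, 7)
  deg(3) = 2 (neighbors: 2, 4)
  deg(4) = 2 (neighbors: 3, 7)
  deg(5) = 0 (neighbors: none)
  deg(6) = 0 (neighbors: none)
  deg(7) = 3 (neighbors: 1, 2, 4)

Step 2: Sum all degrees:
  2 + 3 + 2 + 2 + 0 + 0 + 3 = 12

Verification: sum of degrees = 2 * |E| = 2 * 6 = 12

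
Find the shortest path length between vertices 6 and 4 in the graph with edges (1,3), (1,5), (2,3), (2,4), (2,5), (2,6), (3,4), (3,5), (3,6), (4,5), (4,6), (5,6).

Step 1: Build adjacency list:
  1: 3, 5
  2: 3, 4, 5, 6
  3: 1, 2, 4, 5, 6
  4: 2, 3, 5, 6
  5: 1, 2, 3, 4, 6
  6: 2, 3, 4, 5

Step 2: BFS from vertex 6 to find shortest path to 4:
  vertex 2 reached at distance 1
  vertex 3 reached at distance 1
  vertex 4 reached at distance 1

Step 3: Shortest path: 6 -> 4
Path length: 1 edge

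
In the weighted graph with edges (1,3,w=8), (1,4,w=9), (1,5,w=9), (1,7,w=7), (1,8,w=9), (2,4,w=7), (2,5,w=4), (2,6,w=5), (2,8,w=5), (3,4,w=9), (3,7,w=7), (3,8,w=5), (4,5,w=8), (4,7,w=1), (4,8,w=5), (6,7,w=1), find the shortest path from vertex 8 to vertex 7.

Step 1: Build adjacency list with weights:
  1: 3(w=8), 4(w=9), 5(w=9), 7(w=7), 8(w=9)
  2: 4(w=7), 5(w=4), 6(w=5), 8(w=5)
  3: 1(w=8), 4(w=9), 7(w=7), 8(w=5)
  4: 1(w=9), 2(w=7), 3(w=9), 5(w=8), 7(w=1), 8(w=5)
  5: 1(w=9), 2(w=4), 4(w=8)
  6: 2(w=5), 7(w=1)
  7: 1(w=7), 3(w=7), 4(w=1), 6(w=1)
  8: 1(w=9), 2(w=5), 3(w=5), 4(w=5)

Step 2: Apply Dijkstra's algorithm from vertex 8:
  Visit vertex 8 (distance=0)
    Update dist[1] = 9
    Update dist[2] = 5
    Update dist[3] = 5
    Update dist[4] = 5
  Visit vertex 2 (distance=5)
    Update dist[5] = 9
    Update dist[6] = 10
  Visit vertex 3 (distance=5)
    Update dist[7] = 12
  Visit vertex 4 (distance=5)
    Update dist[7] = 6
  Visit vertex 7 (distance=6)
    Update dist[6] = 7

Step 3: Shortest path: 8 -> 4 -> 7
Total weight: 5 + 1 = 6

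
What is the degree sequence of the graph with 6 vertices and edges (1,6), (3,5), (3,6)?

Step 1: Count edges incident to each vertex:
  deg(1) = 1 (neighbors: 6)
  deg(2) = 0 (neighbors: none)
  deg(3) = 2 (neighbors: 5, 6)
  deg(4) = 0 (neighbors: none)
  deg(5) = 1 (neighbors: 3)
  deg(6) = 2 (neighbors: 1, 3)

Step 2: Sort degrees in non-increasing order:
  Degrees: [1, 0, 2, 0, 1, 2] -> sorted: [2, 2, 1, 1, 0, 0]

Degree sequence: [2, 2, 1, 1, 0, 0]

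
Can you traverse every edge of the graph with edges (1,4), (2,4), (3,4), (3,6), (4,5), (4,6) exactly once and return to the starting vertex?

Step 1: Find the degree of each vertex:
  deg(1) = 1
  deg(2) = 1
  deg(3) = 2
  deg(4) = 5
  deg(5) = 1
  deg(6) = 2

Step 2: Count vertices with odd degree:
  Odd-degree vertices: 1, 2, 4, 5 (4 total)

Step 3: Apply Euler's theorem:
  - Eulerian circuit exists iff graph is connected and all vertices have even degree
  - Eulerian path exists iff graph is connected and has 0 or 2 odd-degree vertices

Graph has 4 odd-degree vertices (need 0 or 2).
Neither Eulerian path nor Eulerian circuit exists.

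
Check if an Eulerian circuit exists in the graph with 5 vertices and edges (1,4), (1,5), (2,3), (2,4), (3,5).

Step 1: Find the degree of each vertex:
  deg(1) = 2
  deg(2) = 2
  deg(3) = 2
  deg(4) = 2
  deg(5) = 2

Step 2: Count vertices with odd degree:
  All vertices have even degree (0 odd-degree vertices)

Step 3: Apply Euler's theorem:
  - Eulerian circuit exists iff graph is connected and all vertices have even degree
  - Eulerian path exists iff graph is connected and has 0 or 2 odd-degree vertices

Graph is connected with 0 odd-degree vertices.
Both Eulerian circuit and Eulerian path exist.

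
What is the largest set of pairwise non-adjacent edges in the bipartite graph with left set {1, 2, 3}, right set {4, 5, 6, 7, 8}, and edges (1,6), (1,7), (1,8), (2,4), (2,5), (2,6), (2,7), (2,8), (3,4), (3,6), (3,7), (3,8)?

Step 1: List the neighbors of each left vertex:
  1: 6, 7, 8
  2: 4, 5, 6, 7, 8
  3: 4, 6, 7, 8

Step 2: Greedily match left vertices, then look for augmenting paths:
  Match 1 -- 6
  Match 2 -- 4
  Match 3 -- 7
  No augmenting path remains.

Step 3: Verify this is maximum:
  Matching size 3 = min(|L|, |R|) = min(3, 5), which is an upper bound, so this matching is maximum.

Maximum matching: {(1,6), (2,4), (3,7)}
Size: 3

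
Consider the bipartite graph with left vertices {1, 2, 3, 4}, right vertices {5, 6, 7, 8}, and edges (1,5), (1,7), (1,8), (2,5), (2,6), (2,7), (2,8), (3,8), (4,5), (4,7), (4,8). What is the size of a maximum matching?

Step 1: List the neighbors of each left vertex:
  1: 5, 7, 8
  2: 5, 6, 7, 8
  3: 8
  4: 5, 7, 8

Step 2: Greedily match left vertices, then look for augmenting paths:
  Match 1 -- 5
  Match 2 -- 6
  Match 3 -- 8
  Match 4 -- 7
  No augmenting path remains.

Step 3: Verify this is maximum:
  Matching size 4 = min(|L|, |R|) = min(4, 4), which is an upper bound, so this matching is maximum.

Maximum matching: {(1,5), (2,6), (3,8), (4,7)}
Size: 4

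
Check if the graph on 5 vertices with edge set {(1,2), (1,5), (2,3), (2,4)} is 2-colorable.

Step 1: Attempt 2-coloring using BFS:
  Start at vertex 1, assign color 0
  Color vertex 2 with color 1 (neighbor of 1)
  Color vertex 5 with color 1 (neighbor of 1)
  Color vertex 3 with color 0 (neighbor of 2)
  Color vertex 4 with color 0 (neighbor of 2)

Step 2: 2-coloring succeeded. No conflicts found.
  Set A (color 0): {1, 3, 4}
  Set B (color 1): {2, 5}

The graph is bipartite with partition {1, 3, 4}, {2, 5}.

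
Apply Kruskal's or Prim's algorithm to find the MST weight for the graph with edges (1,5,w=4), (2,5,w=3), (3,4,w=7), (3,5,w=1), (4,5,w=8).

Apply Kruskal's algorithm (sort edges by weight, add if no cycle):

Sorted edges by weight:
  (3,5) w=1
  (2,5) w=3
  (1,5) w=4
  (3,4) w=7
  (4,5) w=8

Add edge (3,5) w=1 -- no cycle. Running total: 1
Add edge (2,5) w=3 -- no cycle. Running total: 4
Add edge (1,5) w=4 -- no cycle. Running total: 8
Add edge (3,4) w=7 -- no cycle. Running total: 15

MST edges: (3,5,w=1), (2,5,w=3), (1,5,w=4), (3,4,w=7)
Total MST weight: 1 + 3 + 4 + 7 = 15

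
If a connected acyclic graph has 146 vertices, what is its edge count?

A tree on n vertices always has exactly n - 1 edges.
For n = 146: edges = 146 - 1 = 145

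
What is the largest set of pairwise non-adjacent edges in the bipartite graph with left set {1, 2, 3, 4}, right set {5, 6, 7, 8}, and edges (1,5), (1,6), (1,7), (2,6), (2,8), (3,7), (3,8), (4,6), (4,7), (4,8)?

Step 1: List the neighbors of each left vertex:
  1: 5, 6, 7
  2: 6, 8
  3: 7, 8
  4: 6, 7, 8

Step 2: Greedily match left vertices, then look for augmenting paths:
  Match 1 -- 5
  Match 2 -- 6
  Match 3 -- 7
  Match 4 -- 8
  No augmenting path remains.

Step 3: Verify this is maximum:
  Matching size 4 = min(|L|, |R|) = min(4, 4), which is an upper bound, so this matching is maximum.

Maximum matching: {(1,5), (2,6), (3,7), (4,8)}
Size: 4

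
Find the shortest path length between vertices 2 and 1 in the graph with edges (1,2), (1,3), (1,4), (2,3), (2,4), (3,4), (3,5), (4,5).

Step 1: Build adjacency list:
  1: 2, 3, 4
  2: 1, 3, 4
  3: 1, 2, 4, 5
  4: 1, 2, 3, 5
  5: 3, 4

Step 2: BFS from vertex 2 to find shortest path to 1:
  vertex 1 reached at distance 1

Step 3: Shortest path: 2 -> 1
Path length: 1 edge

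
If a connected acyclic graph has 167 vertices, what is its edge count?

A tree on n vertices always has exactly n - 1 edges.
For n = 167: edges = 167 - 1 = 166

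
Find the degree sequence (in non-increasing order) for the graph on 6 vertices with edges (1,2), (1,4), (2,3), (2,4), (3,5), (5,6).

Step 1: Count edges incident to each vertex:
  deg(1) = 2 (neighbors: 2, 4)
  deg(2) = 3 (neighbors: 1, 3, 4)
  deg(3) = 2 (neighbors: 2, 5)
  deg(4) = 2 (neighbors: 1, 2)
  deg(5) = 2 (neighbors: 3, 6)
  deg(6) = 1 (neighbors: 5)

Step 2: Sort degrees in non-increasing order:
  Degrees: [2, 3, 2, 2, 2, 1] -> sorted: [3, 2, 2, 2, 2, 1]

Degree sequence: [3, 2, 2, 2, 2, 1]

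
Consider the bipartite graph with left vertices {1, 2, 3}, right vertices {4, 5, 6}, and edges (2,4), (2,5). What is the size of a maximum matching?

Step 1: List the neighbors of each left vertex:
  1: (none)
  2: 4, 5
  3: (none)

Step 2: Greedily match left vertices, then look for augmenting paths:
  Match 2 -- 4
  No augmenting path remains.

Step 3: Verify this is maximum:
  Matching has size 1. The vertex set {2} covers every edge and has size 1; any matching has at most one edge per cover vertex, so 1 is maximum (König's theorem).

Maximum matching: {(2,4)}
Size: 1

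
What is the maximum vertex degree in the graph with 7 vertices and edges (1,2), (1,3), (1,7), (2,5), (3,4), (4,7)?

Step 1: Count edges incident to each vertex:
  deg(1) = 3 (neighbors: 2, 3, 7)
  deg(2) = 2 (neighbors: 1, 5)
  deg(3) = 2 (neighbors: 1, 4)
  deg(4) = 2 (neighbors: 3, 7)
  deg(5) = 1 (neighbors: 2)
  deg(6) = 0 (neighbors: none)
  deg(7) = 2 (neighbors: 1, 4)

Step 2: Find maximum:
  max(3, 2, 2, 2, 1, 0, 2) = 3 (vertex 1)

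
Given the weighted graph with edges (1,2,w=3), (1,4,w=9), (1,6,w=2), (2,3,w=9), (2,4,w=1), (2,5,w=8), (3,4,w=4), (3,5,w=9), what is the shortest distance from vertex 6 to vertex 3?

Step 1: Build adjacency list with weights:
  1: 2(w=3), 4(w=9), 6(w=2)
  2: 1(w=3), 3(w=9), 4(w=1), 5(w=8)
  3: 2(w=9), 4(w=4), 5(w=9)
  4: 1(w=9), 2(w=1), 3(w=4)
  5: 2(w=8), 3(w=9)
  6: 1(w=2)

Step 2: Apply Dijkstra's algorithm from vertex 6:
  Visit vertex 6 (distance=0)
    Update dist[1] = 2
  Visit vertex 1 (distance=2)
    Update dist[2] = 5
    Update dist[4] = 11
  Visit vertex 2 (distance=5)
    Update dist[3] = 14
    Update dist[4] = 6
    Update dist[5] = 13
  Visit vertex 4 (distance=6)
    Update dist[3] = 10
  Visit vertex 3 (distance=10)

Step 3: Shortest path: 6 -> 1 -> 2 -> 4 -> 3
Total weight: 2 + 3 + 1 + 4 = 10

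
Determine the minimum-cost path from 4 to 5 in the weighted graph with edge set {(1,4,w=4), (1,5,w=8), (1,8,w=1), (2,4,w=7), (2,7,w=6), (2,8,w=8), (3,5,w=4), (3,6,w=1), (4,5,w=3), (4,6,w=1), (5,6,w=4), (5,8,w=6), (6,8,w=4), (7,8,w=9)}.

Step 1: Build adjacency list with weights:
  1: 4(w=4), 5(w=8), 8(w=1)
  2: 4(w=7), 7(w=6), 8(w=8)
  3: 5(w=4), 6(w=1)
  4: 1(w=4), 2(w=7), 5(w=3), 6(w=1)
  5: 1(w=8), 3(w=4), 4(w=3), 6(w=4), 8(w=6)
  6: 3(w=1), 4(w=1), 5(w=4), 8(w=4)
  7: 2(w=6), 8(w=9)
  8: 1(w=1), 2(w=8), 5(w=6), 6(w=4), 7(w=9)

Step 2: Apply Dijkstra's algorithm from vertex 4:
  Visit vertex 4 (distance=0)
    Update dist[1] = 4
    Update dist[2] = 7
    Update dist[5] = 3
    Update dist[6] = 1
  Visit vertex 6 (distance=1)
    Update dist[3] = 2
    Update dist[8] = 5
  Visit vertex 3 (distance=2)
  Visit vertex 5 (distance=3)

Step 3: Shortest path: 4 -> 5
Total weight: 3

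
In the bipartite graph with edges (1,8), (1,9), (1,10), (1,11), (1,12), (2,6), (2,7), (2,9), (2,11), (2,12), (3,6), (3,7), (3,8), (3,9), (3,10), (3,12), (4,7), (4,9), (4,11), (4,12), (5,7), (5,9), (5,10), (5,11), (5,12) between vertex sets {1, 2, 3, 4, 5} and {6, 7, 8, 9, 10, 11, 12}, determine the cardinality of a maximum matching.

Step 1: List the neighbors of each left vertex:
  1: 8, 9, 10, 11, 12
  2: 6, 7, 9, 11, 12
  3: 6, 7, 8, 9, 10, 12
  4: 7, 9, 11, 12
  5: 7, 9, 10, 11, 12

Step 2: Greedily match left vertices, then look for augmenting paths:
  Match 1 -- 8
  Match 2 -- 6
  Match 3 -- 7
  Match 4 -- 9
  Match 5 -- 10
  No augmenting path remains.

Step 3: Verify this is maximum:
  Matching size 5 = min(|L|, |R|) = min(5, 7), which is an upper bound, so this matching is maximum.

Maximum matching: {(1,8), (2,6), (3,7), (4,9), (5,10)}
Size: 5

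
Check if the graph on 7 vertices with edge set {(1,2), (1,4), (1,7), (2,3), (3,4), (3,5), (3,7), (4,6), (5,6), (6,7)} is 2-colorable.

Step 1: Attempt 2-coloring using BFS:
  Start at vertex 1, assign color 0
  Color vertex 2 with color 1 (neighbor of 1)
  Color vertex 4 with color 1 (neighbor of 1)
  Color vertex 7 with color 1 (neighbor of 1)
  Color vertex 3 with color 0 (neighbor of 2)
  Color vertex 6 with color 0 (neighbor of 4)
  Color vertex 5 with color 1 (neighbor of 3)

Step 2: 2-coloring succeeded. No conflicts found.
  Set A (color 0): {1, 3, 6}
  Set B (color 1): {2, 4, 5, 7}

The graph is bipartite with partition {1, 3, 6}, {2, 4, 5, 7}.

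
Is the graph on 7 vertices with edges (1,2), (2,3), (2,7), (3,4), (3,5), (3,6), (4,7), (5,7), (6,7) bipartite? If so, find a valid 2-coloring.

Step 1: Attempt 2-coloring using BFS:
  Start at vertex 1, assign color 0
  Color vertex 2 with color 1 (neighbor of 1)
  Color vertex 3 with color 0 (neighbor of 2)
  Color vertex 7 with color 0 (neighbor of 2)
  Color vertex 4 with color 1 (neighbor of 3)
  Color vertex 5 with color 1 (neighbor of 3)
  Color vertex 6 with color 1 (neighbor of 3)

Step 2: 2-coloring succeeded. No conflicts found.
  Set A (color 0): {1, 3, 7}
  Set B (color 1): {2, 4, 5, 6}

The graph is bipartite with partition {1, 3, 7}, {2, 4, 5, 6}.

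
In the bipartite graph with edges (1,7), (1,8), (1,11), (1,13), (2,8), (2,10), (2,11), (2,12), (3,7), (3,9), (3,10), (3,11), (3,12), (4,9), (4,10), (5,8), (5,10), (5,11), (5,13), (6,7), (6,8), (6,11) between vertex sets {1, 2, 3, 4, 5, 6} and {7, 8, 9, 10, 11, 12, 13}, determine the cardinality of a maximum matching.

Step 1: List the neighbors of each left vertex:
  1: 7, 8, 11, 13
  2: 8, 10, 11, 12
  3: 7, 9, 10, 11, 12
  4: 9, 10
  5: 8, 10, 11, 13
  6: 7, 8, 11

Step 2: Greedily match left vertices, then look for augmenting paths:
  Match 1 -- 13
  Match 2 -- 8
  Match 3 -- 9
  Match 4 -- 10
  Match 5 -- 11
  Match 6 -- 7
  No augmenting path remains.

Step 3: Verify this is maximum:
  Matching size 6 = min(|L|, |R|) = min(6, 7), which is an upper bound, so this matching is maximum.

Maximum matching: {(1,13), (2,8), (3,9), (4,10), (5,11), (6,7)}
Size: 6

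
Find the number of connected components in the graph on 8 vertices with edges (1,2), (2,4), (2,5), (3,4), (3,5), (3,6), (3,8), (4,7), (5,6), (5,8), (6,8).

Step 1: Build adjacency list from edges:
  1: 2
  2: 1, 4, 5
  3: 4, 5, 6, 8
  4: 2, 3, 7
  5: 2, 3, 6, 8
  6: 3, 5, 8
  7: 4
  8: 3, 5, 6

Step 2: Run BFS/DFS from vertex 1:
  Visited: {1, 2, 4, 5, 3, 7, 6, 8}
  Reached 8 of 8 vertices

Step 3: All 8 vertices reached from vertex 1, so the graph is connected.
Number of connected components: 1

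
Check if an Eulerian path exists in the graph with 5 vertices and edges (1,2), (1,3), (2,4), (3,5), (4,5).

Step 1: Find the degree of each vertex:
  deg(1) = 2
  deg(2) = 2
  deg(3) = 2
  deg(4) = 2
  deg(5) = 2

Step 2: Count vertices with odd degree:
  All vertices have even degree (0 odd-degree vertices)

Step 3: Apply Euler's theorem:
  - Eulerian circuit exists iff graph is connected and all vertices have even degree
  - Eulerian path exists iff graph is connected and has 0 or 2 odd-degree vertices

Graph is connected with 0 odd-degree vertices.
Both Eulerian circuit and Eulerian path exist.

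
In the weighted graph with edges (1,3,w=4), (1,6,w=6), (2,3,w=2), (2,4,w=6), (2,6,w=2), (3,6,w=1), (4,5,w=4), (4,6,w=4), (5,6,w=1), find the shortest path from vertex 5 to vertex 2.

Step 1: Build adjacency list with weights:
  1: 3(w=4), 6(w=6)
  2: 3(w=2), 4(w=6), 6(w=2)
  3: 1(w=4), 2(w=2), 6(w=1)
  4: 2(w=6), 5(w=4), 6(w=4)
  5: 4(w=4), 6(w=1)
  6: 1(w=6), 2(w=2), 3(w=1), 4(w=4), 5(w=1)

Step 2: Apply Dijkstra's algorithm from vertex 5:
  Visit vertex 5 (distance=0)
    Update dist[4] = 4
    Update dist[6] = 1
  Visit vertex 6 (distance=1)
    Update dist[1] = 7
    Update dist[2] = 3
    Update dist[3] = 2
  Visit vertex 3 (distance=2)
    Update dist[1] = 6
  Visit vertex 2 (distance=3)

Step 3: Shortest path: 5 -> 6 -> 2
Total weight: 1 + 2 = 3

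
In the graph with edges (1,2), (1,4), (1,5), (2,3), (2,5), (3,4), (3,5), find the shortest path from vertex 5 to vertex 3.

Step 1: Build adjacency list:
  1: 2, 4, 5
  2: 1, 3, 5
  3: 2, 4, 5
  4: 1, 3
  5: 1, 2, 3

Step 2: BFS from vertex 5 to find shortest path to 3:
  vertex 1 reached at distance 1
  vertex 2 reached at distance 1
  vertex 3 reached at distance 1

Step 3: Shortest path: 5 -> 3
Path length: 1 edge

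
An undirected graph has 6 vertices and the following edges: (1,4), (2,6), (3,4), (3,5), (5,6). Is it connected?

Step 1: Build adjacency list from edges:
  1: 4
  2: 6
  3: 4, 5
  4: 1, 3
  5: 3, 6
  6: 2, 5

Step 2: Run BFS/DFS from vertex 1:
  Visited: {1, 4, 3, 5, 6, 2}
  Reached 6 of 6 vertices

Step 3: All 6 vertices reached from vertex 1, so the graph is connected.
Answer: Yes, the graph is connected.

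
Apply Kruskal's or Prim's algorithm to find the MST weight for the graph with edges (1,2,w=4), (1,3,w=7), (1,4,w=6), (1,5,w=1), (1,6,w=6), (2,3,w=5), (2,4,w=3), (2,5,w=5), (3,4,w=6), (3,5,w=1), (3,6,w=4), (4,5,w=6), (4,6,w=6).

Apply Kruskal's algorithm (sort edges by weight, add if no cycle):

Sorted edges by weight:
  (1,5) w=1
  (3,5) w=1
  (2,4) w=3
  (1,2) w=4
  (3,6) w=4
  (2,3) w=5
  (2,5) w=5
  (1,6) w=6
  (1,4) w=6
  (3,4) w=6
  (4,6) w=6
  (4,5) w=6
  (1,3) w=7

Add edge (1,5) w=1 -- no cycle. Running total: 1
Add edge (3,5) w=1 -- no cycle. Running total: 2
Add edge (2,4) w=3 -- no cycle. Running total: 5
Add edge (1,2) w=4 -- no cycle. Running total: 9
Add edge (3,6) w=4 -- no cycle. Running total: 13

MST edges: (1,5,w=1), (3,5,w=1), (2,4,w=3), (1,2,w=4), (3,6,w=4)
Total MST weight: 1 + 1 + 3 + 4 + 4 = 13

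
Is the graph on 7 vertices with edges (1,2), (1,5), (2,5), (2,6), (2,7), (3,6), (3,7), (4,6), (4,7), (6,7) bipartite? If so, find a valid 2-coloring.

Step 1: Attempt 2-coloring using BFS:
  Start at vertex 1, assign color 0
  Color vertex 2 with color 1 (neighbor of 1)
  Color vertex 5 with color 1 (neighbor of 1)

Step 2: Conflict found! Vertices 2 and 5 are adjacent but have the same color.
This means the graph contains an odd cycle.

The graph is NOT bipartite.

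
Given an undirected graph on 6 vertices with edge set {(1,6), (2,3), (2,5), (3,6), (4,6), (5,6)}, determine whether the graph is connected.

Step 1: Build adjacency list from edges:
  1: 6
  2: 3, 5
  3: 2, 6
  4: 6
  5: 2, 6
  6: 1, 3, 4, 5

Step 2: Run BFS/DFS from vertex 1:
  Visited: {1, 6, 3, 4, 5, 2}
  Reached 6 of 6 vertices

Step 3: All 6 vertices reached from vertex 1, so the graph is connected.
Answer: Yes, the graph is connected.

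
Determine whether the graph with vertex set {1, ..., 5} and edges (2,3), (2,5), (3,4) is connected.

Step 1: Build adjacency list from edges:
  1: (none)
  2: 3, 5
  3: 2, 4
  4: 3
  5: 2

Step 2: Run BFS/DFS from vertex 1:
  Visited: {1}
  Reached 1 of 5 vertices

Step 3: Only 1 of 5 vertices reached. Graph is disconnected.
Connected components: {1}, {2, 3, 4, 5}
Answer: No, the graph is not connected (2 components).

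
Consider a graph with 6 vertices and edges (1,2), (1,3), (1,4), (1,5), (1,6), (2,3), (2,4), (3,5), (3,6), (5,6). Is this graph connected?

Step 1: Build adjacency list from edges:
  1: 2, 3, 4, 5, 6
  2: 1, 3, 4
  3: 1, 2, 5, 6
  4: 1, 2
  5: 1, 3, 6
  6: 1, 3, 5

Step 2: Run BFS/DFS from vertex 1:
  Visited: {1, 2, 3, 4, 5, 6}
  Reached 6 of 6 vertices

Step 3: All 6 vertices reached from vertex 1, so the graph is connected.
Answer: Yes, the graph is connected.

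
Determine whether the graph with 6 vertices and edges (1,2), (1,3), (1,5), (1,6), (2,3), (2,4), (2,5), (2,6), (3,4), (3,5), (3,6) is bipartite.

Step 1: Attempt 2-coloring using BFS:
  Start at vertex 1, assign color 0
  Color vertex 2 with color 1 (neighbor of 1)
  Color vertex 3 with color 1 (neighbor of 1)
  Color vertex 5 with color 1 (neighbor of 1)
  Color vertex 6 with color 1 (neighbor of 1)

Step 2: Conflict found! Vertices 2 and 3 are adjacent but have the same color.
This means the graph contains an odd cycle.

The graph is NOT bipartite.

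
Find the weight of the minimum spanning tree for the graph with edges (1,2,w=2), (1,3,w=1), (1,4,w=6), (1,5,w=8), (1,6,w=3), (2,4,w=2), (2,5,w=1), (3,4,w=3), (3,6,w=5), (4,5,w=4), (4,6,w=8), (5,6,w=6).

Apply Kruskal's algorithm (sort edges by weight, add if no cycle):

Sorted edges by weight:
  (1,3) w=1
  (2,5) w=1
  (1,2) w=2
  (2,4) w=2
  (1,6) w=3
  (3,4) w=3
  (4,5) w=4
  (3,6) w=5
  (1,4) w=6
  (5,6) w=6
  (1,5) w=8
  (4,6) w=8

Add edge (1,3) w=1 -- no cycle. Running total: 1
Add edge (2,5) w=1 -- no cycle. Running total: 2
Add edge (1,2) w=2 -- no cycle. Running total: 4
Add edge (2,4) w=2 -- no cycle. Running total: 6
Add edge (1,6) w=3 -- no cycle. Running total: 9

MST edges: (1,3,w=1), (2,5,w=1), (1,2,w=2), (2,4,w=2), (1,6,w=3)
Total MST weight: 1 + 1 + 2 + 2 + 3 = 9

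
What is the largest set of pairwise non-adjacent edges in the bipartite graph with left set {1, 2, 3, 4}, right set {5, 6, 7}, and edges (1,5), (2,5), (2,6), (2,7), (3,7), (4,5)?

Step 1: List the neighbors of each left vertex:
  1: 5
  2: 5, 6, 7
  3: 7
  4: 5

Step 2: Greedily match left vertices, then look for augmenting paths:
  Match 1 -- 5
  Match 2 -- 6
  Match 3 -- 7
  No augmenting path remains.

Step 3: Verify this is maximum:
  Matching size 3 = min(|L|, |R|) = min(4, 3), which is an upper bound, so this matching is maximum.

Maximum matching: {(1,5), (2,6), (3,7)}
Size: 3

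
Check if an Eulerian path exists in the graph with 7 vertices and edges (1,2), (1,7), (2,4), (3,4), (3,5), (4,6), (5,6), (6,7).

Step 1: Find the degree of each vertex:
  deg(1) = 2
  deg(2) = 2
  deg(3) = 2
  deg(4) = 3
  deg(5) = 2
  deg(6) = 3
  deg(7) = 2

Step 2: Count vertices with odd degree:
  Odd-degree vertices: 4, 6 (2 total)

Step 3: Apply Euler's theorem:
  - Eulerian circuit exists iff graph is connected and all vertices have even degree
  - Eulerian path exists iff graph is connected and has 0 or 2 odd-degree vertices

Graph is connected with exactly 2 odd-degree vertices (4, 6).
Eulerian path exists (starting and ending at the odd-degree vertices), but no Eulerian circuit.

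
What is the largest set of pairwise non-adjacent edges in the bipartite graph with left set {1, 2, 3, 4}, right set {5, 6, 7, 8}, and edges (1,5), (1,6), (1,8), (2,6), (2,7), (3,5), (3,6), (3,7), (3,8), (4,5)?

Step 1: List the neighbors of each left vertex:
  1: 5, 6, 8
  2: 6, 7
  3: 5, 6, 7, 8
  4: 5

Step 2: Greedily match left vertices, then look for augmenting paths:
  Match 1 -- 8
  Match 2 -- 6
  Match 3 -- 7
  Match 4 -- 5
  No augmenting path remains.

Step 3: Verify this is maximum:
  Matching size 4 = min(|L|, |R|) = min(4, 4), which is an upper bound, so this matching is maximum.

Maximum matching: {(1,8), (2,6), (3,7), (4,5)}
Size: 4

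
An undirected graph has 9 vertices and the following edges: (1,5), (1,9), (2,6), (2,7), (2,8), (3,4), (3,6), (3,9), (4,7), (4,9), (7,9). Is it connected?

Step 1: Build adjacency list from edges:
  1: 5, 9
  2: 6, 7, 8
  3: 4, 6, 9
  4: 3, 7, 9
  5: 1
  6: 2, 3
  7: 2, 4, 9
  8: 2
  9: 1, 3, 4, 7

Step 2: Run BFS/DFS from vertex 1:
  Visited: {1, 5, 9, 3, 4, 7, 6, 2, 8}
  Reached 9 of 9 vertices

Step 3: All 9 vertices reached from vertex 1, so the graph is connected.
Answer: Yes, the graph is connected.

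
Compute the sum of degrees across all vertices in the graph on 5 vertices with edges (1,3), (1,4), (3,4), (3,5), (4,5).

Step 1: Count edges incident to each vertex:
  deg(1) = 2 (neighbors: 3, 4)
  deg(2) = 0 (neighbors: none)
  deg(3) = 3 (neighbors: 1, 4, 5)
  deg(4) = 3 (neighbors: 1, 3, 5)
  deg(5) = 2 (neighbors: 3, 4)

Step 2: Sum all degrees:
  2 + 0 + 3 + 3 + 2 = 10

Verification: sum of degrees = 2 * |E| = 2 * 5 = 10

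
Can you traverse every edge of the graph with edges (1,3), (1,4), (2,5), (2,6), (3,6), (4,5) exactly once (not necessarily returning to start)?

Step 1: Find the degree of each vertex:
  deg(1) = 2
  deg(2) = 2
  deg(3) = 2
  deg(4) = 2
  deg(5) = 2
  deg(6) = 2

Step 2: Count vertices with odd degree:
  All vertices have even degree (0 odd-degree vertices)

Step 3: Apply Euler's theorem:
  - Eulerian circuit exists iff graph is connected and all vertices have even degree
  - Eulerian path exists iff graph is connected and has 0 or 2 odd-degree vertices

Graph is connected with 0 odd-degree vertices.
Both Eulerian circuit and Eulerian path exist.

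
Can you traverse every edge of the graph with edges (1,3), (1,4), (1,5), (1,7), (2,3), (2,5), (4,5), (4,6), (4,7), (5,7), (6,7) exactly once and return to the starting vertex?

Step 1: Find the degree of each vertex:
  deg(1) = 4
  deg(2) = 2
  deg(3) = 2
  deg(4) = 4
  deg(5) = 4
  deg(6) = 2
  deg(7) = 4

Step 2: Count vertices with odd degree:
  All vertices have even degree (0 odd-degree vertices)

Step 3: Apply Euler's theorem:
  - Eulerian circuit exists iff graph is connected and all vertices have even degree
  - Eulerian path exists iff graph is connected and has 0 or 2 odd-degree vertices

Graph is connected with 0 odd-degree vertices.
Both Eulerian circuit and Eulerian path exist.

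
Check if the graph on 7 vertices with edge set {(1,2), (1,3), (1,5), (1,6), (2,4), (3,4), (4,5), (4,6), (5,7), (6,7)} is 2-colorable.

Step 1: Attempt 2-coloring using BFS:
  Start at vertex 1, assign color 0
  Color vertex 2 with color 1 (neighbor of 1)
  Color vertex 3 with color 1 (neighbor of 1)
  Color vertex 5 with color 1 (neighbor of 1)
  Color vertex 6 with color 1 (neighbor of 1)
  Color vertex 4 with color 0 (neighbor of 2)
  Color vertex 7 with color 0 (neighbor of 5)

Step 2: 2-coloring succeeded. No conflicts found.
  Set A (color 0): {1, 4, 7}
  Set B (color 1): {2, 3, 5, 6}

The graph is bipartite with partition {1, 4, 7}, {2, 3, 5, 6}.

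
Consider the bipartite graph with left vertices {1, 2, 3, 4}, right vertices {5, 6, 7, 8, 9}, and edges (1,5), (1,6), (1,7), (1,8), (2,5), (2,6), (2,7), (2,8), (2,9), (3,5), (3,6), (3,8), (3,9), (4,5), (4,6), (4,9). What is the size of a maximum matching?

Step 1: List the neighbors of each left vertex:
  1: 5, 6, 7, 8
  2: 5, 6, 7, 8, 9
  3: 5, 6, 8, 9
  4: 5, 6, 9

Step 2: Greedily match left vertices, then look for augmenting paths:
  Match 1 -- 5
  Match 2 -- 6
  Match 3 -- 8
  Match 4 -- 9
  No augmenting path remains.

Step 3: Verify this is maximum:
  Matching size 4 = min(|L|, |R|) = min(4, 5), which is an upper bound, so this matching is maximum.

Maximum matching: {(1,5), (2,6), (3,8), (4,9)}
Size: 4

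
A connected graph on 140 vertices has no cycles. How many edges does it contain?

A tree on n vertices always has exactly n - 1 edges.
For n = 140: edges = 140 - 1 = 139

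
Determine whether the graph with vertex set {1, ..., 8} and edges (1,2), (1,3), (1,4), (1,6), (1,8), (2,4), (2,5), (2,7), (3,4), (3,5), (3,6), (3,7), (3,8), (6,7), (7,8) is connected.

Step 1: Build adjacency list from edges:
  1: 2, 3, 4, 6, 8
  2: 1, 4, 5, 7
  3: 1, 4, 5, 6, 7, 8
  4: 1, 2, 3
  5: 2, 3
  6: 1, 3, 7
  7: 2, 3, 6, 8
  8: 1, 3, 7

Step 2: Run BFS/DFS from vertex 1:
  Visited: {1, 2, 3, 4, 6, 8, 5, 7}
  Reached 8 of 8 vertices

Step 3: All 8 vertices reached from vertex 1, so the graph is connected.
Answer: Yes, the graph is connected.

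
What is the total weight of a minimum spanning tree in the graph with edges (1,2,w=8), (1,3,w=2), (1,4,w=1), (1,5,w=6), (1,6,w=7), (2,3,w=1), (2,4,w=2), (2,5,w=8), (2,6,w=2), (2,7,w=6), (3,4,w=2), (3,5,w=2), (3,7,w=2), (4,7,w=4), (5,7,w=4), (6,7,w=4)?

Apply Kruskal's algorithm (sort edges by weight, add if no cycle):

Sorted edges by weight:
  (1,4) w=1
  (2,3) w=1
  (1,3) w=2
  (2,4) w=2
  (2,6) w=2
  (3,7) w=2
  (3,4) w=2
  (3,5) w=2
  (4,7) w=4
  (5,7) w=4
  (6,7) w=4
  (1,5) w=6
  (2,7) w=6
  (1,6) w=7
  (1,2) w=8
  (2,5) w=8

Add edge (1,4) w=1 -- no cycle. Running total: 1
Add edge (2,3) w=1 -- no cycle. Running total: 2
Add edge (1,3) w=2 -- no cycle. Running total: 4
Skip edge (2,4) w=2 -- would create cycle
Add edge (2,6) w=2 -- no cycle. Running total: 6
Add edge (3,7) w=2 -- no cycle. Running total: 8
Skip edge (3,4) w=2 -- would create cycle
Add edge (3,5) w=2 -- no cycle. Running total: 10

MST edges: (1,4,w=1), (2,3,w=1), (1,3,w=2), (2,6,w=2), (3,7,w=2), (3,5,w=2)
Total MST weight: 1 + 1 + 2 + 2 + 2 + 2 = 10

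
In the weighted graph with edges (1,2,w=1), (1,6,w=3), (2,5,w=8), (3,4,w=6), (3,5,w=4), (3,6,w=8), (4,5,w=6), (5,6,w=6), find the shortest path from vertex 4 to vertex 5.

Step 1: Build adjacency list with weights:
  1: 2(w=1), 6(w=3)
  2: 1(w=1), 5(w=8)
  3: 4(w=6), 5(w=4), 6(w=8)
  4: 3(w=6), 5(w=6)
  5: 2(w=8), 3(w=4), 4(w=6), 6(w=6)
  6: 1(w=3), 3(w=8), 5(w=6)

Step 2: Apply Dijkstra's algorithm from vertex 4:
  Visit vertex 4 (distance=0)
    Update dist[3] = 6
    Update dist[5] = 6
  Visit vertex 3 (distance=6)
    Update dist[6] = 14
  Visit vertex 5 (distance=6)
    Update dist[2] = 14
    Update dist[6] = 12

Step 3: Shortest path: 4 -> 5
Total weight: 6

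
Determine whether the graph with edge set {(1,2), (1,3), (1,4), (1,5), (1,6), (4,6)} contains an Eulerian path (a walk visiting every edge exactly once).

Step 1: Find the degree of each vertex:
  deg(1) = 5
  deg(2) = 1
  deg(3) = 1
  deg(4) = 2
  deg(5) = 1
  deg(6) = 2

Step 2: Count vertices with odd degree:
  Odd-degree vertices: 1, 2, 3, 5 (4 total)

Step 3: Apply Euler's theorem:
  - Eulerian circuit exists iff graph is connected and all vertices have even degree
  - Eulerian path exists iff graph is connected and has 0 or 2 odd-degree vertices

Graph has 4 odd-degree vertices (need 0 or 2).
Neither Eulerian path nor Eulerian circuit exists.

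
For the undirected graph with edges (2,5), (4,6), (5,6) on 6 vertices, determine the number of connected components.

Step 1: Build adjacency list from edges:
  1: (none)
  2: 5
  3: (none)
  4: 6
  5: 2, 6
  6: 4, 5

Step 2: Run BFS/DFS from vertex 1:
  Visited: {1}
  Reached 1 of 6 vertices

Step 3: Only 1 of 6 vertices reached. Graph is disconnected.
Connected components: {1}, {2, 4, 5, 6}, {3}
Number of connected components: 3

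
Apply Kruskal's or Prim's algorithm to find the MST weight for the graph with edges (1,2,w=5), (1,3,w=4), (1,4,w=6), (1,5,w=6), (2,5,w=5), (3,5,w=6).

Apply Kruskal's algorithm (sort edges by weight, add if no cycle):

Sorted edges by weight:
  (1,3) w=4
  (1,2) w=5
  (2,5) w=5
  (1,5) w=6
  (1,4) w=6
  (3,5) w=6

Add edge (1,3) w=4 -- no cycle. Running total: 4
Add edge (1,2) w=5 -- no cycle. Running total: 9
Add edge (2,5) w=5 -- no cycle. Running total: 14
Skip edge (1,5) w=6 -- would create cycle
Add edge (1,4) w=6 -- no cycle. Running total: 20

MST edges: (1,3,w=4), (1,2,w=5), (2,5,w=5), (1,4,w=6)
Total MST weight: 4 + 5 + 5 + 6 = 20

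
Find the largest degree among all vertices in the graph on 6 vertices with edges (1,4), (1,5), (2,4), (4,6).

Step 1: Count edges incident to each vertex:
  deg(1) = 2 (neighbors: 4, 5)
  deg(2) = 1 (neighbors: 4)
  deg(3) = 0 (neighbors: none)
  deg(4) = 3 (neighbors: 1, 2, 6)
  deg(5) = 1 (neighbors: 1)
  deg(6) = 1 (neighbors: 4)

Step 2: Find maximum:
  max(2, 1, 0, 3, 1, 1) = 3 (vertex 4)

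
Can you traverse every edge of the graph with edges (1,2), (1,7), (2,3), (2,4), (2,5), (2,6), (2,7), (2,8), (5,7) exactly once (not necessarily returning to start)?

Step 1: Find the degree of each vertex:
  deg(1) = 2
  deg(2) = 7
  deg(3) = 1
  deg(4) = 1
  deg(5) = 2
  deg(6) = 1
  deg(7) = 3
  deg(8) = 1

Step 2: Count vertices with odd degree:
  Odd-degree vertices: 2, 3, 4, 6, 7, 8 (6 total)

Step 3: Apply Euler's theorem:
  - Eulerian circuit exists iff graph is connected and all vertices have even degree
  - Eulerian path exists iff graph is connected and has 0 or 2 odd-degree vertices

Graph has 6 odd-degree vertices (need 0 or 2).
Neither Eulerian path nor Eulerian circuit exists.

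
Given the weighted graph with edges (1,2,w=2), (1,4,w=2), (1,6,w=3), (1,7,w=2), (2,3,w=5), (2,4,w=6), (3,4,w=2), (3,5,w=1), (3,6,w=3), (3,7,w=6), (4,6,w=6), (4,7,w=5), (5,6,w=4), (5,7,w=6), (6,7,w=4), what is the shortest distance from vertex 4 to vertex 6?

Step 1: Build adjacency list with weights:
  1: 2(w=2), 4(w=2), 6(w=3), 7(w=2)
  2: 1(w=2), 3(w=5), 4(w=6)
  3: 2(w=5), 4(w=2), 5(w=1), 6(w=3), 7(w=6)
  4: 1(w=2), 2(w=6), 3(w=2), 6(w=6), 7(w=5)
  5: 3(w=1), 6(w=4), 7(w=6)
  6: 1(w=3), 3(w=3), 4(w=6), 5(w=4), 7(w=4)
  7: 1(w=2), 3(w=6), 4(w=5), 5(w=6), 6(w=4)

Step 2: Apply Dijkstra's algorithm from vertex 4:
  Visit vertex 4 (distance=0)
    Update dist[1] = 2
    Update dist[2] = 6
    Update dist[3] = 2
    Update dist[6] = 6
    Update dist[7] = 5
  Visit vertex 1 (distance=2)
    Update dist[2] = 4
    Update dist[6] = 5
    Update dist[7] = 4
  Visit vertex 3 (distance=2)
    Update dist[5] = 3
  Visit vertex 5 (distance=3)
  Visit vertex 2 (distance=4)
  Visit vertex 7 (distance=4)
  Visit vertex 6 (distance=5)

Step 3: Shortest path: 4 -> 3 -> 6
Total weight: 2 + 3 = 5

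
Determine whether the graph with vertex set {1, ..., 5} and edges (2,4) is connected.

Step 1: Build adjacency list from edges:
  1: (none)
  2: 4
  3: (none)
  4: 2
  5: (none)

Step 2: Run BFS/DFS from vertex 1:
  Visited: {1}
  Reached 1 of 5 vertices

Step 3: Only 1 of 5 vertices reached. Graph is disconnected.
Connected components: {1}, {2, 4}, {3}, {5}
Answer: No, the graph is not connected (4 components).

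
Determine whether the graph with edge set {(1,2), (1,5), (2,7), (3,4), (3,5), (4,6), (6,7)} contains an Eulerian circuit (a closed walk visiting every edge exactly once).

Step 1: Find the degree of each vertex:
  deg(1) = 2
  deg(2) = 2
  deg(3) = 2
  deg(4) = 2
  deg(5) = 2
  deg(6) = 2
  deg(7) = 2

Step 2: Count vertices with odd degree:
  All vertices have even degree (0 odd-degree vertices)

Step 3: Apply Euler's theorem:
  - Eulerian circuit exists iff graph is connected and all vertices have even degree
  - Eulerian path exists iff graph is connected and has 0 or 2 odd-degree vertices

Graph is connected with 0 odd-degree vertices.
Both Eulerian circuit and Eulerian path exist.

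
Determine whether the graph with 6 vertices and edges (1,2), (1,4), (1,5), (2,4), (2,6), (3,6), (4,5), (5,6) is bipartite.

Step 1: Attempt 2-coloring using BFS:
  Start at vertex 1, assign color 0
  Color vertex 2 with color 1 (neighbor of 1)
  Color vertex 4 with color 1 (neighbor of 1)
  Color vertex 5 with color 1 (neighbor of 1)

Step 2: Conflict found! Vertices 2 and 4 are adjacent but have the same color.
This means the graph contains an odd cycle.

The graph is NOT bipartite.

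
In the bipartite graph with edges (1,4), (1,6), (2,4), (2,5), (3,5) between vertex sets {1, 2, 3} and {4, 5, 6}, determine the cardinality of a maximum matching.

Step 1: List the neighbors of each left vertex:
  1: 4, 6
  2: 4, 5
  3: 5

Step 2: Greedily match left vertices, then look for augmenting paths:
  Match 1 -- 6
  Match 2 -- 4
  Match 3 -- 5
  No augmenting path remains.

Step 3: Verify this is maximum:
  Matching size 3 = min(|L|, |R|) = min(3, 3), which is an upper bound, so this matching is maximum.

Maximum matching: {(1,6), (2,4), (3,5)}
Size: 3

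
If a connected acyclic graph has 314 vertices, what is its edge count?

A tree on n vertices always has exactly n - 1 edges.
For n = 314: edges = 314 - 1 = 313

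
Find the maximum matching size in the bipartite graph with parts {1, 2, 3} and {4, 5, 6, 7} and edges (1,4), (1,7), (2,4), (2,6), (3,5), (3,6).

Step 1: List the neighbors of each left vertex:
  1: 4, 7
  2: 4, 6
  3: 5, 6

Step 2: Greedily match left vertices, then look for augmenting paths:
  Match 1 -- 4
  Match 2 -- 6
  Match 3 -- 5
  No augmenting path remains.

Step 3: Verify this is maximum:
  Matching size 3 = min(|L|, |R|) = min(3, 4), which is an upper bound, so this matching is maximum.

Maximum matching: {(1,4), (2,6), (3,5)}
Size: 3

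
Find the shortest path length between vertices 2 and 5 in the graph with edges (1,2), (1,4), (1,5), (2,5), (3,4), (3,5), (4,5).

Step 1: Build adjacency list:
  1: 2, 4, 5
  2: 1, 5
  3: 4, 5
  4: 1, 3, 5
  5: 1, 2, 3, 4

Step 2: BFS from vertex 2 to find shortest path to 5:
  vertex 1 reached at distance 1
  vertex 5 reached at distance 1

Step 3: Shortest path: 2 -> 5
Path length: 1 edge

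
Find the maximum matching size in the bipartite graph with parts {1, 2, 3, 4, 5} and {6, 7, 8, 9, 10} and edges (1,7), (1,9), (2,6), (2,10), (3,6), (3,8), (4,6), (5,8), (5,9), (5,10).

Step 1: List the neighbors of each left vertex:
  1: 7, 9
  2: 6, 10
  3: 6, 8
  4: 6
  5: 8, 9, 10

Step 2: Greedily match left vertices, then look for augmenting paths:
  Match 1 -- 7
  Match 2 -- 10
  Match 3 -- 8
  Match 4 -- 6
  Match 5 -- 9
  No augmenting path remains.

Step 3: Verify this is maximum:
  Matching size 5 = min(|L|, |R|) = min(5, 5), which is an upper bound, so this matching is maximum.

Maximum matching: {(1,7), (2,10), (3,8), (4,6), (5,9)}
Size: 5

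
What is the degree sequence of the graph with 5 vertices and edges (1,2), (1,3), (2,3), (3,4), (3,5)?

Step 1: Count edges incident to each vertex:
  deg(1) = 2 (neighbors: 2, 3)
  deg(2) = 2 (neighbors: 1, 3)
  deg(3) = 4 (neighbors: 1, 2, 4, 5)
  deg(4) = 1 (neighbors: 3)
  deg(5) = 1 (neighbors: 3)

Step 2: Sort degrees in non-increasing order:
  Degrees: [2, 2, 4, 1, 1] -> sorted: [4, 2, 2, 1, 1]

Degree sequence: [4, 2, 2, 1, 1]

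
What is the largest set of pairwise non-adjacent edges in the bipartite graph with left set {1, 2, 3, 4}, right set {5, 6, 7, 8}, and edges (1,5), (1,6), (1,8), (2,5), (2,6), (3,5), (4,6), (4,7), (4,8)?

Step 1: List the neighbors of each left vertex:
  1: 5, 6, 8
  2: 5, 6
  3: 5
  4: 6, 7, 8

Step 2: Greedily match left vertices, then look for augmenting paths:
  Match 1 -- 8
  Match 2 -- 6
  Match 3 -- 5
  Match 4 -- 7
  No augmenting path remains.

Step 3: Verify this is maximum:
  Matching size 4 = min(|L|, |R|) = min(4, 4), which is an upper bound, so this matching is maximum.

Maximum matching: {(1,8), (2,6), (3,5), (4,7)}
Size: 4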